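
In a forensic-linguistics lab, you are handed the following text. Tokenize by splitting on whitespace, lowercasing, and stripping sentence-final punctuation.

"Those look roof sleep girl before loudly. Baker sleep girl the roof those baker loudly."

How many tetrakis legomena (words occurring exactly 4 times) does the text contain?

0

Frequencies: those:2, roof:2, sleep:2, girl:2, loudly:2, baker:2, look:1, before:1, the:1
Words with frequency 4: (none)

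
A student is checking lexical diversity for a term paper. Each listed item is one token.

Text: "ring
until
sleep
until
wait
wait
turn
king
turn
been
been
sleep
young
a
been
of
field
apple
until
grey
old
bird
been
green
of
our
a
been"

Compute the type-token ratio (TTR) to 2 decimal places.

N = 28 tokens, V = 17 types.
TTR = V / N = 17 / 28 = 0.61

0.61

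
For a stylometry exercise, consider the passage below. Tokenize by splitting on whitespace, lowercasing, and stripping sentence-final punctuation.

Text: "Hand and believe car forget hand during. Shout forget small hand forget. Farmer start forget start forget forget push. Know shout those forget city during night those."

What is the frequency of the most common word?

7

Frequencies: forget:7, hand:3, during:2, shout:2, start:2, those:2, and:1, believe:1, car:1, small:1, farmer:1, push:1, know:1, city:1, night:1
Most common: 'forget' with frequency 7.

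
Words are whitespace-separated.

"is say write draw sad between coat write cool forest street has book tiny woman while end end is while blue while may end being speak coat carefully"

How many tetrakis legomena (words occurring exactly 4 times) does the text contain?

0

Frequencies: while:3, end:3, is:2, write:2, coat:2, say:1, draw:1, sad:1, between:1, cool:1, forest:1, street:1, has:1, book:1, tiny:1, woman:1, blue:1, may:1, being:1, speak:1, … (1 more, each freq 1)
Words with frequency 4: (none)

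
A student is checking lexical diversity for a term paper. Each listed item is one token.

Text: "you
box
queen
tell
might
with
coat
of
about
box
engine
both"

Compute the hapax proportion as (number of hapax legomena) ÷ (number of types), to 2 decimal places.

Frequencies: box:2, you:1, queen:1, tell:1, might:1, with:1, coat:1, of:1, about:1, engine:1, both:1
Hapax count = 10; type count = 11.
Ratio = 10 / 11 = 0.91

0.91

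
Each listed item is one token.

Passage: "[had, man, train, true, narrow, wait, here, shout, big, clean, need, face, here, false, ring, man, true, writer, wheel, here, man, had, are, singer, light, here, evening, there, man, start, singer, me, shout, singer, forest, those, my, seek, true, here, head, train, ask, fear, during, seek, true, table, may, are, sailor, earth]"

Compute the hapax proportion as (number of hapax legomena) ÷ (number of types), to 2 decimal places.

Frequencies: here:5, man:4, true:4, singer:3, had:2, train:2, shout:2, are:2, seek:2, narrow:1, wait:1, big:1, clean:1, need:1, face:1, false:1, ring:1, writer:1, wheel:1, light:1, … (15 more, each freq 1)
Hapax count = 26; type count = 35.
Ratio = 26 / 35 = 0.74

0.74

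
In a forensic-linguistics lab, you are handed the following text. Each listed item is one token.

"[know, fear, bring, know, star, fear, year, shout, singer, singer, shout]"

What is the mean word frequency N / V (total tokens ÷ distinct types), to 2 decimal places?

1.57

N = 11 tokens, V = 7 types.
Mean frequency = N / V = 11 / 7 = 1.57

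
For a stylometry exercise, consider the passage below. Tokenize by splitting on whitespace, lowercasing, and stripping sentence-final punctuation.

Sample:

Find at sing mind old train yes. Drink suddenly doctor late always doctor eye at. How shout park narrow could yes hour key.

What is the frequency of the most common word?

Frequencies: at:2, yes:2, doctor:2, find:1, sing:1, mind:1, old:1, train:1, drink:1, suddenly:1, late:1, always:1, eye:1, how:1, shout:1, park:1, narrow:1, could:1, hour:1, key:1
Most common: 'at' with frequency 2.

2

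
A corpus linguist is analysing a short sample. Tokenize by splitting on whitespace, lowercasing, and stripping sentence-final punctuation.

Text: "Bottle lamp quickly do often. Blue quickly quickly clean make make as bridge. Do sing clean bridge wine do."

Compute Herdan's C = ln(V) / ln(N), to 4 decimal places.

N = 19, V = 12.
ln(V) = 2.484907, ln(N) = 2.944439
C = 2.484907 / 2.944439 = 0.8439

0.8439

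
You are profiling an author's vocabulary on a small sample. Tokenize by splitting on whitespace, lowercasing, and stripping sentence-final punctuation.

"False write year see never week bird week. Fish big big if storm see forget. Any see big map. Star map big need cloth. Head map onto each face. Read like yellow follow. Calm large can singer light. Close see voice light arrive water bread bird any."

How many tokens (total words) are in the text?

Tokens: false, write, year, see, never, week, bird, week, fish, big, big, if, storm, see, forget, any, see, big, map, star, map, big, need, cloth, head, map, onto, each, face, read, like, yellow, follow, calm, large, can, singer, light, close, see, voice, light, arrive, water, bread, bird, any
N = 47

47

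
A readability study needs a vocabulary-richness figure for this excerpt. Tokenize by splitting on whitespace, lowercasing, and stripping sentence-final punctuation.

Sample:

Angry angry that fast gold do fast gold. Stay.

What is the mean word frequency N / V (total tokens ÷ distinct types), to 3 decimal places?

N = 9 tokens, V = 6 types.
Mean frequency = N / V = 9 / 6 = 1.500

1.500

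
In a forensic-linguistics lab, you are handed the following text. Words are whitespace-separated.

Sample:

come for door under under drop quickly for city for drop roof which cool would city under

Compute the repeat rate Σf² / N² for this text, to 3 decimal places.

Frequencies: for:3, under:3, drop:2, city:2, come:1, door:1, quickly:1, roof:1, which:1, cool:1, would:1
Σf² = 33; N² = 289
Repeat rate = 33 / 289 = 0.114

0.114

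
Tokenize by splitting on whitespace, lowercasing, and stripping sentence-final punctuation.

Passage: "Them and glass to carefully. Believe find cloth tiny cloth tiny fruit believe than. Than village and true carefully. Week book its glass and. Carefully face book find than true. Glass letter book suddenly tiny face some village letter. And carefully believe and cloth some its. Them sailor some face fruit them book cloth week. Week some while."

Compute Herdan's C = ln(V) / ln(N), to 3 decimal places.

0.761

N = 58, V = 22.
ln(V) = 3.091042, ln(N) = 4.060443
C = 3.091042 / 4.060443 = 0.761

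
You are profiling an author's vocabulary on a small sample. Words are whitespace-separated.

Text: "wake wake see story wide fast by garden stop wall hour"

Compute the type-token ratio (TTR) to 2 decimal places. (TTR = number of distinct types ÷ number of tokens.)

N = 11 tokens, V = 10 types.
TTR = V / N = 10 / 11 = 0.91

0.91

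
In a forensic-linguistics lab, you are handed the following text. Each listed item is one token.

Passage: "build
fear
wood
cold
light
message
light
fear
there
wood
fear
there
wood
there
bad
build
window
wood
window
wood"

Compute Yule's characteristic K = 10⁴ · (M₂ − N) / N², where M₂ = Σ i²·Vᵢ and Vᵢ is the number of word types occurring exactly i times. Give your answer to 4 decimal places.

950.0000

Frequencies: wood:5, fear:3, there:3, build:2, light:2, window:2, cold:1, message:1, bad:1
N = 20. Frequency spectrum: V_1=3, V_2=3, V_3=2, V_5=1
M₂ = 1²·3 + 2²·3 + 3²·2 + 5²·1 = 58
K = 10000 × (58 − 20) / 20² = 950.0000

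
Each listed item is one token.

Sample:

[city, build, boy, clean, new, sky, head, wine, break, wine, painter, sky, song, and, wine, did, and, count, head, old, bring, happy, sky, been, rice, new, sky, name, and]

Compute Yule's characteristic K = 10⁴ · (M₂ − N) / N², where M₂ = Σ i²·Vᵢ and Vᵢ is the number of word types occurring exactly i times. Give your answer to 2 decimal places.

Frequencies: sky:4, wine:3, and:3, new:2, head:2, city:1, build:1, boy:1, clean:1, break:1, painter:1, song:1, did:1, count:1, old:1, bring:1, happy:1, been:1, rice:1, name:1
N = 29. Frequency spectrum: V_1=15, V_2=2, V_3=2, V_4=1
M₂ = 1²·15 + 2²·2 + 3²·2 + 4²·1 = 57
K = 10000 × (57 − 29) / 29² = 332.94

332.94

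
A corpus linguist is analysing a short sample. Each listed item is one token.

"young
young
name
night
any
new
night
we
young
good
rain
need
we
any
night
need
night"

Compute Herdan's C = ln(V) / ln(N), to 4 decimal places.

0.7755

N = 17, V = 9.
ln(V) = 2.197225, ln(N) = 2.833213
C = 2.197225 / 2.833213 = 0.7755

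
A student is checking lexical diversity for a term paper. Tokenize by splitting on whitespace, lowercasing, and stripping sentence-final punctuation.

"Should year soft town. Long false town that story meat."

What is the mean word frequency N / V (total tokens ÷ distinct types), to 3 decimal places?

N = 10 tokens, V = 9 types.
Mean frequency = N / V = 10 / 9 = 1.111

1.111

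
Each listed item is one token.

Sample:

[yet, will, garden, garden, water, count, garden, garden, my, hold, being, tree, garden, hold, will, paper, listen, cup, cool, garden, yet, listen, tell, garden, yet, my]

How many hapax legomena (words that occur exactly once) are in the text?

8

Frequencies: garden:7, yet:3, will:2, my:2, hold:2, listen:2, water:1, count:1, being:1, tree:1, paper:1, cup:1, cool:1, tell:1
Hapax (freq=1): being, cool, count, cup, paper, tell, tree, water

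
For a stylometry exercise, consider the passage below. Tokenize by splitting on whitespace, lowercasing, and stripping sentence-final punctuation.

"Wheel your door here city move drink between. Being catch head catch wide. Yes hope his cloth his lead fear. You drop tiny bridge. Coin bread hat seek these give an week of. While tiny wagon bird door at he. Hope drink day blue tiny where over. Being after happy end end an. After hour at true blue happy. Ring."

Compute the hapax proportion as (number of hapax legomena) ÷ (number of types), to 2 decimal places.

0.72

Frequencies: tiny:3, door:2, drink:2, being:2, catch:2, hope:2, his:2, an:2, at:2, blue:2, after:2, happy:2, end:2, wheel:1, your:1, here:1, city:1, move:1, between:1, head:1, … (26 more, each freq 1)
Hapax count = 33; type count = 46.
Ratio = 33 / 46 = 0.72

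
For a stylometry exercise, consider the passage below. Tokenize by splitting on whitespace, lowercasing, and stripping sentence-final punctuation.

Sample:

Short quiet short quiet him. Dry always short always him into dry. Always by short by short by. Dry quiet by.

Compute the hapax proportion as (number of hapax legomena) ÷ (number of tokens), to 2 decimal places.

Frequencies: short:5, by:4, quiet:3, dry:3, always:3, him:2, into:1
Hapax count = 1; token count = 21.
Ratio = 1 / 21 = 0.05

0.05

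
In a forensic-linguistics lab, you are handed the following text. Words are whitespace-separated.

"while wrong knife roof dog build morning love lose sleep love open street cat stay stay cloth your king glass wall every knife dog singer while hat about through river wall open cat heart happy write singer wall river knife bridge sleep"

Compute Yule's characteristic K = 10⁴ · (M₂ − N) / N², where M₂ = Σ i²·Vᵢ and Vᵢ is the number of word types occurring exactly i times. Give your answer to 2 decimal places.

Frequencies: knife:3, wall:3, while:2, dog:2, love:2, sleep:2, open:2, cat:2, stay:2, singer:2, river:2, wrong:1, roof:1, build:1, morning:1, lose:1, street:1, cloth:1, your:1, king:1, … (9 more, each freq 1)
N = 42. Frequency spectrum: V_1=18, V_2=9, V_3=2
M₂ = 1²·18 + 2²·9 + 3²·2 = 72
K = 10000 × (72 − 42) / 42² = 170.07

170.07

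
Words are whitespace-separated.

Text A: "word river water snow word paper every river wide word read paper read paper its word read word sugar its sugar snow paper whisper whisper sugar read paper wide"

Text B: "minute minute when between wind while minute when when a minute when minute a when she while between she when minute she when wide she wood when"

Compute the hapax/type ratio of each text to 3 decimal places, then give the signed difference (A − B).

A: hapax=2, V=11, ratio=0.182
B: hapax=3, V=9, ratio=0.333
Difference = 0.182 − 0.333 = -0.151

-0.151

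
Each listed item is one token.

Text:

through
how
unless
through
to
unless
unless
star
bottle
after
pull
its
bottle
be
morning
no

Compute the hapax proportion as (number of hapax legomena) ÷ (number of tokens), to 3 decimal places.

0.563

Frequencies: unless:3, through:2, bottle:2, how:1, to:1, star:1, after:1, pull:1, its:1, be:1, morning:1, no:1
Hapax count = 9; token count = 16.
Ratio = 9 / 16 = 0.563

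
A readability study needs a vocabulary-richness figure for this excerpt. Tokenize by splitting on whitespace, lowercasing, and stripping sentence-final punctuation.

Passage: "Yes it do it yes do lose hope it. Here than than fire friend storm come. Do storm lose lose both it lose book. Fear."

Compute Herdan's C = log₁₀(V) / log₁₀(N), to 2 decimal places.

N = 25, V = 14.
log₁₀(V) = 1.146128, log₁₀(N) = 1.397940
C = 1.146128 / 1.397940 = 0.82

0.82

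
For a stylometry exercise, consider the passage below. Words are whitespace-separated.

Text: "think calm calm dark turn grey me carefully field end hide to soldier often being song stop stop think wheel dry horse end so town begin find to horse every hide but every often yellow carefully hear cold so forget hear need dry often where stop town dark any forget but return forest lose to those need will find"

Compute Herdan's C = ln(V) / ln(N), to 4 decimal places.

N = 59, V = 37.
ln(V) = 3.610918, ln(N) = 4.077537
C = 3.610918 / 4.077537 = 0.8856

0.8856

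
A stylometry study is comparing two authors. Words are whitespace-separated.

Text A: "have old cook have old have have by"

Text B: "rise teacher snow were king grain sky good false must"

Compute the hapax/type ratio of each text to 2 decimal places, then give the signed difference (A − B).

-0.50

A: hapax=2, V=4, ratio=0.50
B: hapax=10, V=10, ratio=1.00
Difference = 0.50 − 1.00 = -0.50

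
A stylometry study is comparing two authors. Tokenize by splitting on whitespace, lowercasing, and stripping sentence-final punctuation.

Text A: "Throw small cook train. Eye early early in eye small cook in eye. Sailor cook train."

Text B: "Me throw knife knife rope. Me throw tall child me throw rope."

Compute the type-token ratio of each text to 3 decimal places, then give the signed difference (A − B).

TTR(A) = 8/16 = 0.500
TTR(B) = 6/12 = 0.500
Difference = 0.500 − 0.500 = 0.000

0.000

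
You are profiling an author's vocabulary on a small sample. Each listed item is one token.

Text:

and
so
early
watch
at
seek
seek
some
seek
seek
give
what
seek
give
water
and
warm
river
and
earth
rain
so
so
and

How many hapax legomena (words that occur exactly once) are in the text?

10

Frequencies: seek:5, and:4, so:3, give:2, early:1, watch:1, at:1, some:1, what:1, water:1, warm:1, river:1, earth:1, rain:1
Hapax (freq=1): at, early, earth, rain, river, some, warm, watch, water, what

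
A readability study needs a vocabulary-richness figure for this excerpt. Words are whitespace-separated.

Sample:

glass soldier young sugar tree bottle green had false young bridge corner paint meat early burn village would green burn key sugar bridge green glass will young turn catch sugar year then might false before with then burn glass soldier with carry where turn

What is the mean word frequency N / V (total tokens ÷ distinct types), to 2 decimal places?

1.57

N = 44 tokens, V = 28 types.
Mean frequency = N / V = 44 / 28 = 1.57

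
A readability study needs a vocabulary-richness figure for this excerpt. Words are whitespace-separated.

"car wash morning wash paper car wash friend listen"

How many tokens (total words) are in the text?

9

Tokens: car, wash, morning, wash, paper, car, wash, friend, listen
N = 9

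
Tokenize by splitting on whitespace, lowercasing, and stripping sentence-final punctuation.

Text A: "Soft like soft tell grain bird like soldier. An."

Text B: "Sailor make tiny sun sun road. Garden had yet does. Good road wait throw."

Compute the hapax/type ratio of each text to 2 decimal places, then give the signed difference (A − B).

A: hapax=5, V=7, ratio=0.71
B: hapax=10, V=12, ratio=0.83
Difference = 0.71 − 0.83 = -0.12

-0.12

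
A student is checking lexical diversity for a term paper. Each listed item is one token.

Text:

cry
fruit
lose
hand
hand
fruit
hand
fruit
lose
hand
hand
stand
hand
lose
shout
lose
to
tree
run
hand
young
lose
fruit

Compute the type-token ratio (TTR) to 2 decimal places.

N = 23 tokens, V = 10 types.
TTR = V / N = 10 / 23 = 0.43

0.43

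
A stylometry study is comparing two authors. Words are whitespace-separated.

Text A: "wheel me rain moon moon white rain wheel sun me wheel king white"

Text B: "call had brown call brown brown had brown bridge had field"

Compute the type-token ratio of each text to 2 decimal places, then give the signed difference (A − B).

TTR(A) = 7/13 = 0.54
TTR(B) = 5/11 = 0.45
Difference = 0.54 − 0.45 = 0.09

0.09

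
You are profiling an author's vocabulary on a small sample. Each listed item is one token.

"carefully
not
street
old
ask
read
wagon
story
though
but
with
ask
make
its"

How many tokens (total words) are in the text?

Tokens: carefully, not, street, old, ask, read, wagon, story, though, but, with, ask, make, its
N = 14

14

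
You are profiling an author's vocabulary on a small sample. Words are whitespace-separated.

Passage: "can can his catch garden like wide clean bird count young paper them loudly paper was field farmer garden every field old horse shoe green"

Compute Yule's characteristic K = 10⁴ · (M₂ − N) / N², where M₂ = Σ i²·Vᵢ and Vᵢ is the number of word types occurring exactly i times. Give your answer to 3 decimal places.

128.000

Frequencies: can:2, garden:2, paper:2, field:2, his:1, catch:1, like:1, wide:1, clean:1, bird:1, count:1, young:1, them:1, loudly:1, was:1, farmer:1, every:1, old:1, horse:1, shoe:1, … (1 more, each freq 1)
N = 25. Frequency spectrum: V_1=17, V_2=4
M₂ = 1²·17 + 2²·4 = 33
K = 10000 × (33 − 25) / 25² = 128.000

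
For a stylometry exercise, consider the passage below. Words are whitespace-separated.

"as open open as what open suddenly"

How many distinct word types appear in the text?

4

Distinct types: {as, open, suddenly, what}
V = 4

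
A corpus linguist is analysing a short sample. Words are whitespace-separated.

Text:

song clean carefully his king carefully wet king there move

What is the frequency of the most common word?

Frequencies: carefully:2, king:2, song:1, clean:1, his:1, wet:1, there:1, move:1
Most common: 'carefully' with frequency 2.

2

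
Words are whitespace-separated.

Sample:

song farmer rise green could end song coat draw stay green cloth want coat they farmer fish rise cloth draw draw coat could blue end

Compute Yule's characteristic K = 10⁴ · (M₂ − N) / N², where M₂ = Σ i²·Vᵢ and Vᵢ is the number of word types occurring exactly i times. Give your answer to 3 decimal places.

416.000

Frequencies: coat:3, draw:3, song:2, farmer:2, rise:2, green:2, could:2, end:2, cloth:2, stay:1, want:1, they:1, fish:1, blue:1
N = 25. Frequency spectrum: V_1=5, V_2=7, V_3=2
M₂ = 1²·5 + 2²·7 + 3²·2 = 51
K = 10000 × (51 − 25) / 25² = 416.000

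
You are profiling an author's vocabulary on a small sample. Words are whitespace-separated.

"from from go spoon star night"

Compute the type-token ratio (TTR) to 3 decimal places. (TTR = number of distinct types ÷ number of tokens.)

N = 6 tokens, V = 5 types.
TTR = V / N = 5 / 6 = 0.833

0.833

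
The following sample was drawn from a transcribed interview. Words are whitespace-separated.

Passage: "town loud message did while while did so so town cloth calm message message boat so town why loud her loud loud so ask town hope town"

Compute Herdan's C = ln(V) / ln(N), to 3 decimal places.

0.778

N = 27, V = 13.
ln(V) = 2.564949, ln(N) = 3.295837
C = 2.564949 / 3.295837 = 0.778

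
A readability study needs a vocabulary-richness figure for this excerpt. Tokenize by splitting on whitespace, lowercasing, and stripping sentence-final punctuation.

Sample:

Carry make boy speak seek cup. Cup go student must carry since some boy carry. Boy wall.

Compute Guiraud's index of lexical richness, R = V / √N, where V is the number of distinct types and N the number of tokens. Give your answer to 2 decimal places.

N = 17, V = 12.
√N = 4.123106
R = 12 / 4.123106 = 2.91

2.91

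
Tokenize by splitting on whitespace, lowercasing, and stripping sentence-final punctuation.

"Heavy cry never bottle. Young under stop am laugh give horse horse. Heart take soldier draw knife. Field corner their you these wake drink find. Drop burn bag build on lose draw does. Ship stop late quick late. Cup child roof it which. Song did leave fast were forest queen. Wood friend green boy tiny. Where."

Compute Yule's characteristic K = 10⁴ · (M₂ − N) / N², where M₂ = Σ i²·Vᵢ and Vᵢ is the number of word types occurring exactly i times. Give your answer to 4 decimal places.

Frequencies: stop:2, horse:2, draw:2, late:2, heavy:1, cry:1, never:1, bottle:1, young:1, under:1, am:1, laugh:1, give:1, heart:1, take:1, soldier:1, knife:1, field:1, corner:1, their:1, … (32 more, each freq 1)
N = 56. Frequency spectrum: V_1=48, V_2=4
M₂ = 1²·48 + 2²·4 = 64
K = 10000 × (64 − 56) / 56² = 25.5102

25.5102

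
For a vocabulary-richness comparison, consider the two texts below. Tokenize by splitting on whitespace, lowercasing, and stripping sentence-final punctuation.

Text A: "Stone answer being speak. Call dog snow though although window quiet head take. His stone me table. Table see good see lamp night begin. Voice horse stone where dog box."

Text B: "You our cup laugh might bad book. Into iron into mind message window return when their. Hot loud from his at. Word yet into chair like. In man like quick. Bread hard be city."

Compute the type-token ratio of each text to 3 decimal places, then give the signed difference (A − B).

TTR(A) = 25/30 = 0.833
TTR(B) = 31/34 = 0.912
Difference = 0.833 − 0.912 = -0.079

-0.079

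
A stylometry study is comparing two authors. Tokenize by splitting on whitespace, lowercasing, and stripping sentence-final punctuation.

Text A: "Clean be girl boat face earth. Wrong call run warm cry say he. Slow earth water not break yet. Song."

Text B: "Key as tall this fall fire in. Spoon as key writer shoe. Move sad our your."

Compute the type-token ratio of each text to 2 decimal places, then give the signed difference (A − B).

0.07

TTR(A) = 19/20 = 0.95
TTR(B) = 14/16 = 0.88
Difference = 0.95 − 0.88 = 0.07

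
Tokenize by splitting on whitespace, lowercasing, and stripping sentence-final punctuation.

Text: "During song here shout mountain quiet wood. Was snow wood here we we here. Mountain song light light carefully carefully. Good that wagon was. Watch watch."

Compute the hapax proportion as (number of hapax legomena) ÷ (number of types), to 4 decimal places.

0.4375

Frequencies: here:3, song:2, mountain:2, wood:2, was:2, we:2, light:2, carefully:2, watch:2, during:1, shout:1, quiet:1, snow:1, good:1, that:1, wagon:1
Hapax count = 7; type count = 16.
Ratio = 7 / 16 = 0.4375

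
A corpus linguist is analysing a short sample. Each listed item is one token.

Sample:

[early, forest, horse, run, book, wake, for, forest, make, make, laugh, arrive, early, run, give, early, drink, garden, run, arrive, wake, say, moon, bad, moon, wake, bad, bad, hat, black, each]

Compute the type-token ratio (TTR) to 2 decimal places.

N = 31 tokens, V = 19 types.
TTR = V / N = 19 / 31 = 0.61

0.61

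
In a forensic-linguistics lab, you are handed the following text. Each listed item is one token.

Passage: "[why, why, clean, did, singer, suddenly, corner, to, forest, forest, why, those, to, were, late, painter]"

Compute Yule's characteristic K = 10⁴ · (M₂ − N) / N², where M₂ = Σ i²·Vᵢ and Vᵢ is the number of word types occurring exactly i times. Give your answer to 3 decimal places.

390.625

Frequencies: why:3, to:2, forest:2, clean:1, did:1, singer:1, suddenly:1, corner:1, those:1, were:1, late:1, painter:1
N = 16. Frequency spectrum: V_1=9, V_2=2, V_3=1
M₂ = 1²·9 + 2²·2 + 3²·1 = 26
K = 10000 × (26 − 16) / 16² = 390.625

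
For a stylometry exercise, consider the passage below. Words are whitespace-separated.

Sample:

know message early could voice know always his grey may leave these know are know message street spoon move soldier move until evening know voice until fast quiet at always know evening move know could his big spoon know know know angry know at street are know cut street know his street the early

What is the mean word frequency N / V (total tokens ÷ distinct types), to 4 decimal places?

N = 54 tokens, V = 25 types.
Mean frequency = N / V = 54 / 25 = 2.1600

2.1600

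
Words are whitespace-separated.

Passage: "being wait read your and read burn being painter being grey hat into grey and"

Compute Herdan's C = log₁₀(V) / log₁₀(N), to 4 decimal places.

N = 15, V = 10.
log₁₀(V) = 1.000000, log₁₀(N) = 1.176091
C = 1.000000 / 1.176091 = 0.8503

0.8503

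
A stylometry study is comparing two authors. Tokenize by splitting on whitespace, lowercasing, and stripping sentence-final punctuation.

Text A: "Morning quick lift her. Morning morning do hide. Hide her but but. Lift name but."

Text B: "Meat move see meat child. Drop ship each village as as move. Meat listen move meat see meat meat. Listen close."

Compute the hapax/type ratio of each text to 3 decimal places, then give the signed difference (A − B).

A: hapax=3, V=8, ratio=0.375
B: hapax=6, V=11, ratio=0.545
Difference = 0.375 − 0.545 = -0.170

-0.170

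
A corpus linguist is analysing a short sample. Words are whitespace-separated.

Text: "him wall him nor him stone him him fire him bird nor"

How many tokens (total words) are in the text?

Tokens: him, wall, him, nor, him, stone, him, him, fire, him, bird, nor
N = 12

12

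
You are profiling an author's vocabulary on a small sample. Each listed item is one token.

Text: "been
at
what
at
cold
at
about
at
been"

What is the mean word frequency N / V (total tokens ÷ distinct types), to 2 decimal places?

N = 9 tokens, V = 5 types.
Mean frequency = N / V = 9 / 5 = 1.80

1.80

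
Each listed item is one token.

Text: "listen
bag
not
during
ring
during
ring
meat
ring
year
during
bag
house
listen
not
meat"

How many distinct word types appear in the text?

8

Distinct types: {bag, during, house, listen, meat, not, ring, year}
V = 8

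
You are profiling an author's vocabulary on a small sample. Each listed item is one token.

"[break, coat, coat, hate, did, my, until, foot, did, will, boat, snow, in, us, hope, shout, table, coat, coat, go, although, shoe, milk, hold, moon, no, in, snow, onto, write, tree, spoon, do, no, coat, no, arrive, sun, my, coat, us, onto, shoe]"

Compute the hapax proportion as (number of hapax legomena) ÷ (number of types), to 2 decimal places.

Frequencies: coat:6, no:3, did:2, my:2, snow:2, in:2, us:2, shoe:2, onto:2, break:1, hate:1, until:1, foot:1, will:1, boat:1, hope:1, shout:1, table:1, go:1, although:1, … (9 more, each freq 1)
Hapax count = 20; type count = 29.
Ratio = 20 / 29 = 0.69

0.69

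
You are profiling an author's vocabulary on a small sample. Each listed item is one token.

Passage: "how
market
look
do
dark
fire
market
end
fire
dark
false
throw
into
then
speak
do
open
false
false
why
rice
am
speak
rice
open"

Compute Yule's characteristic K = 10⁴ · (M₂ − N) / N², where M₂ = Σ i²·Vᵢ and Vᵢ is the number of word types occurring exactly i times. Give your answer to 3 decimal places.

320.000

Frequencies: false:3, market:2, do:2, dark:2, fire:2, speak:2, open:2, rice:2, how:1, look:1, end:1, throw:1, into:1, then:1, why:1, am:1
N = 25. Frequency spectrum: V_1=8, V_2=7, V_3=1
M₂ = 1²·8 + 2²·7 + 3²·1 = 45
K = 10000 × (45 − 25) / 25² = 320.000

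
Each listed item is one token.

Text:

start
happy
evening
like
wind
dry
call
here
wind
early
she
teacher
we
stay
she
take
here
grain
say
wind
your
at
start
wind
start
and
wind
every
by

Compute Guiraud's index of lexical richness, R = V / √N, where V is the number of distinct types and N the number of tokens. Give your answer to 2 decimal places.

3.90

N = 29, V = 21.
√N = 5.385165
R = 21 / 5.385165 = 3.90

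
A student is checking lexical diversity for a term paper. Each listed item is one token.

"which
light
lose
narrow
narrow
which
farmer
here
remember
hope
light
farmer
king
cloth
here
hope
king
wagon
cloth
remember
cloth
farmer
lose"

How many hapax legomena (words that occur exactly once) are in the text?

1

Frequencies: farmer:3, cloth:3, which:2, light:2, lose:2, narrow:2, here:2, remember:2, hope:2, king:2, wagon:1
Hapax (freq=1): wagon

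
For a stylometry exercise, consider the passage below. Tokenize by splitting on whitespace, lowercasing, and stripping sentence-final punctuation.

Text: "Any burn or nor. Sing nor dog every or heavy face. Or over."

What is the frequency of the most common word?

Frequencies: or:3, nor:2, any:1, burn:1, sing:1, dog:1, every:1, heavy:1, face:1, over:1
Most common: 'or' with frequency 3.

3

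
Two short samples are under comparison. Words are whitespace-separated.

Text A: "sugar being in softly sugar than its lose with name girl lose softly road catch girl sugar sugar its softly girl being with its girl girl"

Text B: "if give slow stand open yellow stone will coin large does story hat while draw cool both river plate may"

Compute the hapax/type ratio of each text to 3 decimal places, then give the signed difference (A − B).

A: hapax=5, V=12, ratio=0.417
B: hapax=20, V=20, ratio=1.000
Difference = 0.417 − 1.000 = -0.583

-0.583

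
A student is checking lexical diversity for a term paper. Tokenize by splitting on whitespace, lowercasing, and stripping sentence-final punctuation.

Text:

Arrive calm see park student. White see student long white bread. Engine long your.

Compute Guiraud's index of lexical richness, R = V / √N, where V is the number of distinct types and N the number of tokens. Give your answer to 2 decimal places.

N = 14, V = 10.
√N = 3.741657
R = 10 / 3.741657 = 2.67

2.67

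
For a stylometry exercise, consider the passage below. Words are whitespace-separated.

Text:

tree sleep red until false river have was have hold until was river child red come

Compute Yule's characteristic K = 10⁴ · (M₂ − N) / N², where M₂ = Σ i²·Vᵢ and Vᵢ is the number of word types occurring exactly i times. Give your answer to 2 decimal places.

390.63

Frequencies: red:2, until:2, river:2, have:2, was:2, tree:1, sleep:1, false:1, hold:1, child:1, come:1
N = 16. Frequency spectrum: V_1=6, V_2=5
M₂ = 1²·6 + 2²·5 = 26
K = 10000 × (26 − 16) / 16² = 390.63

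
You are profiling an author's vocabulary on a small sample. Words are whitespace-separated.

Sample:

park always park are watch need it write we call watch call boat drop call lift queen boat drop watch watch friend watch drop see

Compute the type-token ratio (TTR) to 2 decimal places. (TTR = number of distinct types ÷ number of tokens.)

N = 25 tokens, V = 15 types.
TTR = V / N = 15 / 25 = 0.60

0.60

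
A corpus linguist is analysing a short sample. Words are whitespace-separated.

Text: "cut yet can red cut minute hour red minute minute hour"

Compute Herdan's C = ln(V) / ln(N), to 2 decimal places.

0.75

N = 11, V = 6.
ln(V) = 1.791759, ln(N) = 2.397895
C = 1.791759 / 2.397895 = 0.75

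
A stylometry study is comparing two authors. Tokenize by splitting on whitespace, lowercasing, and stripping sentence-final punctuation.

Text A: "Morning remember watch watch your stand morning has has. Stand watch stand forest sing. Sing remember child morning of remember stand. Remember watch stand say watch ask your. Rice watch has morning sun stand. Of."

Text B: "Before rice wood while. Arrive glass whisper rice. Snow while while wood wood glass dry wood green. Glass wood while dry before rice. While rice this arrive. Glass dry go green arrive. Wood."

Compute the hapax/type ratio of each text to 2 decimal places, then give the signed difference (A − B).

0.10

A: hapax=6, V=14, ratio=0.43
B: hapax=4, V=12, ratio=0.33
Difference = 0.43 − 0.33 = 0.10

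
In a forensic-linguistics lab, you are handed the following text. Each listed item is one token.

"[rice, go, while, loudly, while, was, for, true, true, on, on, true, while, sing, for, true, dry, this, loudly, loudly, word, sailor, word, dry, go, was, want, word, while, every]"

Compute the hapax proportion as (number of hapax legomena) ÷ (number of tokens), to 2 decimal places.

Frequencies: while:4, true:4, loudly:3, word:3, go:2, was:2, for:2, on:2, dry:2, rice:1, sing:1, this:1, sailor:1, want:1, every:1
Hapax count = 6; token count = 30.
Ratio = 6 / 30 = 0.20

0.20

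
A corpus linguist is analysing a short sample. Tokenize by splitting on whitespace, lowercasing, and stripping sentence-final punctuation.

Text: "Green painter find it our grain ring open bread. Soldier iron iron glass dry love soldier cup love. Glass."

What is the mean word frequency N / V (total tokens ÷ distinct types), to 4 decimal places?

N = 19 tokens, V = 15 types.
Mean frequency = N / V = 19 / 15 = 1.2667

1.2667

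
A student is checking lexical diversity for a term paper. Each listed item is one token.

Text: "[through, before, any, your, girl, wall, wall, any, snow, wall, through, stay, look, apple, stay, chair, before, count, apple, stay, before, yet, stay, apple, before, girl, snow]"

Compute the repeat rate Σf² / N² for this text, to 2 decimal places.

Frequencies: before:4, stay:4, wall:3, apple:3, through:2, any:2, girl:2, snow:2, your:1, look:1, chair:1, count:1, yet:1
Σf² = 71; N² = 729
Repeat rate = 71 / 729 = 0.10

0.10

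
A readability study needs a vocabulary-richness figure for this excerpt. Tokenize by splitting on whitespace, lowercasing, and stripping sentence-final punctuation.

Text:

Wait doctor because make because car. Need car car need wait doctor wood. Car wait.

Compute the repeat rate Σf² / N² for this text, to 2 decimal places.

0.17

Frequencies: car:4, wait:3, doctor:2, because:2, need:2, make:1, wood:1
Σf² = 39; N² = 225
Repeat rate = 39 / 225 = 0.17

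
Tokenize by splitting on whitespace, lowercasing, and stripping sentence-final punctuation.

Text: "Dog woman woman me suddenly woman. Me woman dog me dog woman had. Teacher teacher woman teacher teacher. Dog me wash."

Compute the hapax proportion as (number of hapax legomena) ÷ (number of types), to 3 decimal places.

0.429

Frequencies: woman:6, dog:4, me:4, teacher:4, suddenly:1, had:1, wash:1
Hapax count = 3; type count = 7.
Ratio = 3 / 7 = 0.429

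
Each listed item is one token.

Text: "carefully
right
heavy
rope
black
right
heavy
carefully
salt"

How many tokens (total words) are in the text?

9

Tokens: carefully, right, heavy, rope, black, right, heavy, carefully, salt
N = 9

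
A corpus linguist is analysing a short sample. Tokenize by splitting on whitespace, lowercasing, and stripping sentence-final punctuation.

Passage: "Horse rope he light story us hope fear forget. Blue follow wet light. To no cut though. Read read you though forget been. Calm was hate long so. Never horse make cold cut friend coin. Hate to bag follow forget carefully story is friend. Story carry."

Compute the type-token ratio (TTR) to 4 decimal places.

N = 46 tokens, V = 33 types.
TTR = V / N = 33 / 46 = 0.7174

0.7174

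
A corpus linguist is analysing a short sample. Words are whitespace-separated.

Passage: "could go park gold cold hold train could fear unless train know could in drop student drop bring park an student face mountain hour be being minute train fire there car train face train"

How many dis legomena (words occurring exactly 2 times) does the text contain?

Frequencies: train:5, could:3, park:2, drop:2, student:2, face:2, go:1, gold:1, cold:1, hold:1, fear:1, unless:1, know:1, in:1, bring:1, an:1, mountain:1, hour:1, be:1, being:1, … (4 more, each freq 1)
Words with frequency 2: drop, face, park, student

4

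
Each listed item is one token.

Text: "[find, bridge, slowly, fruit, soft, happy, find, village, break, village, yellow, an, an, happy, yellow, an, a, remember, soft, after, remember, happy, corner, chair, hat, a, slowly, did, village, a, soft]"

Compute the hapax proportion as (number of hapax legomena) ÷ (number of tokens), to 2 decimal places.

0.26

Frequencies: soft:3, happy:3, village:3, an:3, a:3, find:2, slowly:2, yellow:2, remember:2, bridge:1, fruit:1, break:1, after:1, corner:1, chair:1, hat:1, did:1
Hapax count = 8; token count = 31.
Ratio = 8 / 31 = 0.26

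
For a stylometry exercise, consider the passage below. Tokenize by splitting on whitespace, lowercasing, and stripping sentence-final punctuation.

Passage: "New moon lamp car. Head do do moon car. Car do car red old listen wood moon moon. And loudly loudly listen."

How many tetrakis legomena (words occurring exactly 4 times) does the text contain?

Frequencies: moon:4, car:4, do:3, listen:2, loudly:2, new:1, lamp:1, head:1, red:1, old:1, wood:1, and:1
Words with frequency 4: car, moon

2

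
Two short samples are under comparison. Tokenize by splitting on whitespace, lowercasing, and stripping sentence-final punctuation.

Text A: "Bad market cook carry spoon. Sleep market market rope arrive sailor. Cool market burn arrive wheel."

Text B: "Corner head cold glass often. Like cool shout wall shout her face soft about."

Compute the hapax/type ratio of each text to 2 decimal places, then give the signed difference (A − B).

A: hapax=10, V=12, ratio=0.83
B: hapax=12, V=13, ratio=0.92
Difference = 0.83 − 0.92 = -0.09

-0.09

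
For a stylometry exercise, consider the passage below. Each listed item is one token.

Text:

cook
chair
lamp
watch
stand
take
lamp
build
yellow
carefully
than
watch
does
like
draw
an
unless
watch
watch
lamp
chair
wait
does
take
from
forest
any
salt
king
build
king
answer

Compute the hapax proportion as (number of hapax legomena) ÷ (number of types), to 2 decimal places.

0.68

Frequencies: watch:4, lamp:3, chair:2, take:2, build:2, does:2, king:2, cook:1, stand:1, yellow:1, carefully:1, than:1, like:1, draw:1, an:1, unless:1, wait:1, from:1, forest:1, any:1, … (2 more, each freq 1)
Hapax count = 15; type count = 22.
Ratio = 15 / 22 = 0.68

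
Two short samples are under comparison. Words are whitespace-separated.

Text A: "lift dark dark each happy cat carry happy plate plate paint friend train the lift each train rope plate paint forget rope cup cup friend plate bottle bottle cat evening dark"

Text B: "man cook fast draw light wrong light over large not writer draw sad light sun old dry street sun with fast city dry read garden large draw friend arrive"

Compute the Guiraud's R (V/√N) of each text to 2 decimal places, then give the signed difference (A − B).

A: V=16, N=31, R=2.87
B: V=21, N=29, R=3.90
Difference = 2.87 − 3.90 = -1.03

-1.03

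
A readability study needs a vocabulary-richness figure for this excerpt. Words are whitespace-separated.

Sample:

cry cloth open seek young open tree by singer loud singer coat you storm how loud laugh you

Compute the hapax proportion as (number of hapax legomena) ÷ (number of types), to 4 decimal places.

Frequencies: open:2, singer:2, loud:2, you:2, cry:1, cloth:1, seek:1, young:1, tree:1, by:1, coat:1, storm:1, how:1, laugh:1
Hapax count = 10; type count = 14.
Ratio = 10 / 14 = 0.7143

0.7143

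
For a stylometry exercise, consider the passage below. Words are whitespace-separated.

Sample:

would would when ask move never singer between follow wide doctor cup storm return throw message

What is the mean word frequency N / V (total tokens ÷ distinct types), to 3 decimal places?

N = 16 tokens, V = 15 types.
Mean frequency = N / V = 16 / 15 = 1.067

1.067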